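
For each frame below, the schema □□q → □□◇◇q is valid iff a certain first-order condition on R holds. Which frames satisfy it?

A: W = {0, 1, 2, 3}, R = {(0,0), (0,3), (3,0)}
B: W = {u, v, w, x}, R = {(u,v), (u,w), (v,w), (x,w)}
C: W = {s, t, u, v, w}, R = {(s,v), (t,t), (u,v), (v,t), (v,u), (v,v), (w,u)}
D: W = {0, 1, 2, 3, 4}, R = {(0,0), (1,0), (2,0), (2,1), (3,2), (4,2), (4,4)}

The schema corresponds to a generalized confluence (Geach) condition: ∀x ∀z (xR²z → ∃w (xR²w ∧ zR²w)).
A: satisfies the condition.
B: fails — uR²w but no t with uR²t and wR²t.
C: satisfies the condition.
D: satisfies the condition.

A, C, D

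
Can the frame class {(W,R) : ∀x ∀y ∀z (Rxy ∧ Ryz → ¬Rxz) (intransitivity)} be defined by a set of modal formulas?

Any modally definable frame class is closed under surjective bounded morphisms.
The 7-cycle (worlds w0,w1,w2,w3,w4,w5,w6 with w0→w1→w2→w3→w4→w5→w6→w0) is intransitive. Mapping every world to a single reflexive point • is a surjective bounded morphism; the reflexive point is not intransitive (R••∧R•• but R••).
Hence intransitivity is not modally definable.

No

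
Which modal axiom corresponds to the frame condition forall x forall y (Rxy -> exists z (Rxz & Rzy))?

A defining formula is □□ψ → □ψ (the C4 axiom).
Suppose □□ψ→□ψ is valid. Take Rxy and set V(ψ)={w : xR²w}. Then □□ψ at x, so □ψ at x, so ψ at y, i.e. ∃z(Rxz∧Rzy).

□□ψ → □ψ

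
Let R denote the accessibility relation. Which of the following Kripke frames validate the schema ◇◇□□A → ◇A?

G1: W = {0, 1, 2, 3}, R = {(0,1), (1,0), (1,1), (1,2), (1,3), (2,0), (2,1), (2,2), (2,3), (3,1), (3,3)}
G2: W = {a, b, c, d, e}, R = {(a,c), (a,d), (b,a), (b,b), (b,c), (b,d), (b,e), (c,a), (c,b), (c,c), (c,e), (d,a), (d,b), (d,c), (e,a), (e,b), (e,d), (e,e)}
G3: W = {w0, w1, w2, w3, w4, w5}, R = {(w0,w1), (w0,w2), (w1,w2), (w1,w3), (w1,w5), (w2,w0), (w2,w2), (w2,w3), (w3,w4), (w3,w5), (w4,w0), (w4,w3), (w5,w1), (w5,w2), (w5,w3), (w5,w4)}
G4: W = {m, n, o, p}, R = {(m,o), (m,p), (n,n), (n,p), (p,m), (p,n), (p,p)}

Frame correspondent (Sahlqvist): ∀x ∀y (xR²y → ∃w (yR²w ∧ xRw)) — i.e. a generalized confluence (Geach) condition.
G1: holds.
G2: holds.
G3: fails — w4R²w4 but no w with w4R²w and w4Rw.
G4: fails — pR²o but no w with oR²w and pRw.

G1, G2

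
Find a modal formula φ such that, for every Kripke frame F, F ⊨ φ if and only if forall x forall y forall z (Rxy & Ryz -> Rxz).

□p → □□p

A defining formula is □p → □□p (the 4 axiom).
Suppose □p→□□p is valid. Take Rxy, Ryz and set V(p)={w : Rxw}. Then □p at x, so □□p at x, so □p at y, so p at z, i.e. Rxz.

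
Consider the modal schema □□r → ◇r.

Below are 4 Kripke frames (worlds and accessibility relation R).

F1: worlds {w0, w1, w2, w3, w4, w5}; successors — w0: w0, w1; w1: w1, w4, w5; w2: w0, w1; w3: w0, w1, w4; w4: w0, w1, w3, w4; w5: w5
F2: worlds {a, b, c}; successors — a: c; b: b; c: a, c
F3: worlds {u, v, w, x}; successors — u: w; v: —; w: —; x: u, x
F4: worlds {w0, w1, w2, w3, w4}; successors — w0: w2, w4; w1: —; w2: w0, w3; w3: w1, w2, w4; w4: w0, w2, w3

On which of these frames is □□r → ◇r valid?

F1, F2

The schema corresponds to a generalized confluence (Geach) condition: ∀x ∃w (xR²w ∧ xRw).
F1: ✓.
F2: ✓.
F3: fails — at u but no t with uR²t and uRt.
F4: fails — at w1 but no w with w1R²w and w1Rw.
Valid on: F1, F2.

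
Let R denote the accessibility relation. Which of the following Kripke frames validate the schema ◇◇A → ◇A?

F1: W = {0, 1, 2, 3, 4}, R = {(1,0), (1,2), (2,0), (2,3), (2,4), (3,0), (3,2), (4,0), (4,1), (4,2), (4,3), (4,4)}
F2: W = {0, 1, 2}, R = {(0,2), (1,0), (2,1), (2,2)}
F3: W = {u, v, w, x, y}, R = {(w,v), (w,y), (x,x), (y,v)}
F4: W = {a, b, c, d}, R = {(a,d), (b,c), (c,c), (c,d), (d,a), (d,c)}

F3

This is the axiom for transitivity; its first-order frame correspondent is ∀x ∀y ∀z (Rxy ∧ Ryz → Rxz).
F1: fails — R32 and R23 but not R33.
F2: fails — R10 and R02 but not R12.
F3: holds.
F4: fails — Rbc and Rcd but not Rbd.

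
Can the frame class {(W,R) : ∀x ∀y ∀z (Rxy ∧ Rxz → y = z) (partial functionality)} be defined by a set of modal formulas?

Yes: it is partial functionality, defined by the CD schema ◇r → □r.
Suppose ◇r→□r is valid. Take Rxy, Rxz and set V(r)={y}. Then ◇r at x, so □r at x, so r at z, i.e. z=y.

Yes — defined by ◇r → □r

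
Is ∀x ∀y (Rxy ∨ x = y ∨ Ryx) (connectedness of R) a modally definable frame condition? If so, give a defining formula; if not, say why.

Not definable by any modal formula

Any modally definable frame class is closed under disjoint unions.
Take 4 disjoint single-world reflexive frames: each is trivially connected, but their disjoint union has 4 worlds with no edge between distinct components, so it is not connected.
So the class is not modally definable.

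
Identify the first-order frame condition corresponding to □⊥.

□⊥ is valid iff no world has any successor (otherwise □⊥ fails at any world with one).

Emptiness of R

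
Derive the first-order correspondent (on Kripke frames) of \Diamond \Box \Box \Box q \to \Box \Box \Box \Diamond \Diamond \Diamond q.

This is a Sahlqvist (Geach-type) schema ◇^1□^3q → □^3◇^3q.
Minimal-valuation argument: fix x; take any y with xR^1y and any z with xR^3z. Set V(q) to the set of worlds R-reachable from y in exactly 3 steps. Then □^3q holds at y, so the antecedent holds at x; validity forces ◇^3q at z, giving a w with zR^3w and yR^3w.
First-order correspondent: \forall x \forall y \forall z ((xRy \wedge x R^3 z) \to \exists w (y R^3 w \wedge z R^3 w)).

\forall x \forall y \forall z ((xRy \wedge x R^3 z) \to \exists w (y R^3 w \wedge z R^3 w))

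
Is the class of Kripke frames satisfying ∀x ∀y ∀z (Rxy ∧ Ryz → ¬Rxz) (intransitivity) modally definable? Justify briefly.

Any modally definable frame class is closed under surjective bounded morphisms.
The 7-cycle (worlds s,t,u,v,w,x,y with s→t→u→v→w→x→y→s) is intransitive. Mapping every world to a single reflexive point • is a surjective bounded morphism; the reflexive point is not intransitive (R••∧R•• but R••).
So no modal formula (or set of formulas) defines exactly the intransitive frames.

Not definable by any modal formula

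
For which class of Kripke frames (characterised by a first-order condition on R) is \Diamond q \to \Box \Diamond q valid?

The Euclidean property

Suppose ◇q→□◇q is valid. Take Rxy, Rxz and set V(q)={y}. Then ◇q at x, so □◇q at x, so ◇q at z, so some w with Rzw has q; w=y, i.e. Rzy. By symmetry of the argument, Ryz.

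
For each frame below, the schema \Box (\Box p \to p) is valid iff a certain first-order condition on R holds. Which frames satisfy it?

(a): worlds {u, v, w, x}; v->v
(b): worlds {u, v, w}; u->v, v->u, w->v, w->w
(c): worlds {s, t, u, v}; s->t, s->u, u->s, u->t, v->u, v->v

Frame correspondent (Sahlqvist): \forall x \forall y (Rxy \to Ryy) — i.e. shift-reflexivity.
(a): satisfies the condition.
(b): fails — Ruv but not Rvv.
(c): fails — Rut but not Rtt.
Valid on: (a).

(a)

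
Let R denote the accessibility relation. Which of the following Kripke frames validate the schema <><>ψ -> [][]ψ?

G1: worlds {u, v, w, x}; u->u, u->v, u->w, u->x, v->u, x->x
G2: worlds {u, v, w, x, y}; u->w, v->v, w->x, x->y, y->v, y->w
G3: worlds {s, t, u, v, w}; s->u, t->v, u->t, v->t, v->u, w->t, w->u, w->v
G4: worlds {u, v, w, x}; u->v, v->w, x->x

G4

This is the axiom for a generalized confluence (Geach) condition; its first-order frame correspondent is forall x forall y forall z ((x R^2 y & x R^2 z) -> exists w (y = w & z = w)).
G1: fails — uR²u, uR²v but u ≠ v.
G2: fails — xR²v, xR²w but v ≠ w.
G3: fails — tR²t, tR²u but t ≠ u.
G4: satisfies the condition.
Valid on: G4.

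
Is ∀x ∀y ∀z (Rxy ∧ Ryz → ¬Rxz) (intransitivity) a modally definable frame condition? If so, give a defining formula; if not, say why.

Not modally definable

Any modally definable frame class is closed under surjective bounded morphisms.
The 5-cycle (worlds a,b,c,d,e with a→b→c→d→e→a) is intransitive. Mapping every world to a single reflexive point • is a surjective bounded morphism; the reflexive point is not intransitive (R••∧R•• but R••).
So no modal formula (or set of formulas) defines exactly the intransitive frames.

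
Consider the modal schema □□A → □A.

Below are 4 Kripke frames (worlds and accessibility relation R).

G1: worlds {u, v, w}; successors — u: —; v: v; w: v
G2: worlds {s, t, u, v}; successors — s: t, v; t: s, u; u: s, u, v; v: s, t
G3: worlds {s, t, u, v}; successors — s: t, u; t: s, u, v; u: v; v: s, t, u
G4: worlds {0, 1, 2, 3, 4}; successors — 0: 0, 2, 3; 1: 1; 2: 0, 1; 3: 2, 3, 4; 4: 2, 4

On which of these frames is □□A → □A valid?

Frame correspondent (Sahlqvist): ∀x ∀y (Rxy → ∃z (Rxz ∧ Rzy)) — i.e. density.
G1: holds.
G2: fails — Rsv but no z with Rsz and Rzv.
G3: fails — Ruv but no z with Ruz and Rzv.
G4: holds.
Valid on: G1, G4.

G1, G4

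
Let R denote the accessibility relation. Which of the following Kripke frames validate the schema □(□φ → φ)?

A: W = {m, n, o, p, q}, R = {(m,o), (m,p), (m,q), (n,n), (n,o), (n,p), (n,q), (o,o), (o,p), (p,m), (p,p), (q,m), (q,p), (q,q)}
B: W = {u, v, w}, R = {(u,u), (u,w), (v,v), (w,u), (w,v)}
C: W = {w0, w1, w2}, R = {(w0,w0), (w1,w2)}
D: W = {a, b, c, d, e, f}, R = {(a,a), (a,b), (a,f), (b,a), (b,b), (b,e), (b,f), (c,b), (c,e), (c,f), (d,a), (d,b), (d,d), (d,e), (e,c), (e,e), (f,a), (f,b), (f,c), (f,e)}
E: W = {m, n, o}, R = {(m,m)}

E

Frame correspondent (Sahlqvist): ∀x ∀y (Rxy → Ryy) — i.e. shift-reflexivity.
A: fails — Rpm but not Rmm.
B: fails — Ruw but not Rww.
C: fails — Rw1w2 but not Rw2w2.
D: fails — Rec but not Rcc.
E: condition met.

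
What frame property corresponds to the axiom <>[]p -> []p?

Replacing p by ¬p and contraposing gives the equivalent schema ◇p → □◇p.
Suppose ◇p→□◇p is valid. Take Rxy, Rxz and set V(p)={y}. Then ◇p at x, so □◇p at x, so ◇p at z, so some w with Rzw has p; w=y, i.e. Rzy. By symmetry of the argument, Ryz.

the Euclidean property: forall x forall y forall z (Rxy & Rxz -> Ryz)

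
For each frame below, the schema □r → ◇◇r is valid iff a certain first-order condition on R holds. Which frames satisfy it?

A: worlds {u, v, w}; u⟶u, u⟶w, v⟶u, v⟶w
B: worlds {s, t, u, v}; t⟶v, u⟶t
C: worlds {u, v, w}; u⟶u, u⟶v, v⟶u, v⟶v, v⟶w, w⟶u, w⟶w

This is the axiom for a generalized confluence (Geach) condition; its first-order frame correspondent is ∀x ∃w (xRw ∧ xR²w).
A: fails — at w but no t with wRt and wR²t.
B: fails — at s but no w with sRw and sR²w.
C: ✓.
Valid on: C.

C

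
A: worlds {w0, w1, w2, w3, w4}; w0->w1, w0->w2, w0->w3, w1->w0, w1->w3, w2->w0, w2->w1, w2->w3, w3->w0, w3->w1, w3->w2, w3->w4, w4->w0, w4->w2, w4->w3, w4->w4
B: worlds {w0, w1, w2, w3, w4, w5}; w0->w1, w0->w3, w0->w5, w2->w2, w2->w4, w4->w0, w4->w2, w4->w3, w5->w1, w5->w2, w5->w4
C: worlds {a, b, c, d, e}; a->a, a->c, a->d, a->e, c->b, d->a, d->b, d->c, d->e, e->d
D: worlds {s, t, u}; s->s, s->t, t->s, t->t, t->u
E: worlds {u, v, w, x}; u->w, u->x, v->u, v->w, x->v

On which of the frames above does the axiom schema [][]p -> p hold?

This is the axiom for a generalized confluence (Geach) condition; its first-order frame correspondent is forall x exists w (x R^2 w & x = w).
A: satisfies the condition.
B: fails — at w0 but no w with w0R²w and w0=w.
C: fails — at b but no w with bR²w and b=w.
D: fails — at u but no w with uR²w and u=w.
E: fails — at u but no t with uR²t and u=t.
Valid on: A.

A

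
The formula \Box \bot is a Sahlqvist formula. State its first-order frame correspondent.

□⊥ is valid iff no world has any successor (otherwise □⊥ fails at any world with one).

Emptiness of R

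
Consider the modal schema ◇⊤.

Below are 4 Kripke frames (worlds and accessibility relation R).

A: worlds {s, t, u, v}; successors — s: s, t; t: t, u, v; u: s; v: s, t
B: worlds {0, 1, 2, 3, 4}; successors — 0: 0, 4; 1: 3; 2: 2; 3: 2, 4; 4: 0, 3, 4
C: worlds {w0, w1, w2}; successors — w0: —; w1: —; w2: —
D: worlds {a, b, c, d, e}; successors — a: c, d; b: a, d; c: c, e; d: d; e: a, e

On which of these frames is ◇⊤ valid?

A, B, D

Frame correspondent (Sahlqvist): ∀x ∃y Rxy — i.e. seriality.
A: condition met.
B: condition met.
C: fails — world w0 has no successor.
D: condition met.
Valid on: A, B, D.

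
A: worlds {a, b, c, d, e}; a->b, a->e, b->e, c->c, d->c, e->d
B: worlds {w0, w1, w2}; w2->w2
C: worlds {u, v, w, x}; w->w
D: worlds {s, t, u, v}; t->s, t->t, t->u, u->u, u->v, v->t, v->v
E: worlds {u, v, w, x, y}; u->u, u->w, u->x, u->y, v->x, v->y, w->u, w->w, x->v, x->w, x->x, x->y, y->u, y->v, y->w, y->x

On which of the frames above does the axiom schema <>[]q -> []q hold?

This is the axiom for the Euclidean property; its first-order frame correspondent is forall x forall y forall z (Rxy & Rxz -> Ryz).
A: fails — Rab and Rab but not Rbb.
B: satisfies the condition.
C: satisfies the condition.
D: fails — Rts and Rts but not Rss.
E: fails — Ruw and Rux but not Rwx.

B, C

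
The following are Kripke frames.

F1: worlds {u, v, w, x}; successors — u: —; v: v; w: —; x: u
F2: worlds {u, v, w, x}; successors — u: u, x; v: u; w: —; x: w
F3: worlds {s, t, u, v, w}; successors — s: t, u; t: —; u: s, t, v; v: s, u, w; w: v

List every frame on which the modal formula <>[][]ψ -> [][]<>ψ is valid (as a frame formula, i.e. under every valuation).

The schema corresponds to a generalized confluence (Geach) condition: forall x forall y forall z ((xRy & x R^2 z) -> exists w (y R^2 w & zRw)).
F1: ✓.
F2: fails — uRu, uR²w but no t with uR²t and wRt.
F3: fails — sRt, sR²s but no w* with tR²w* and sRw*.
Valid on: F1.

F1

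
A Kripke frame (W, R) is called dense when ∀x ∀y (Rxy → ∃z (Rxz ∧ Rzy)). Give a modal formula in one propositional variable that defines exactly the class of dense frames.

□□q → □q

This is density; the standard corresponding axiom is C4: □□q → □q.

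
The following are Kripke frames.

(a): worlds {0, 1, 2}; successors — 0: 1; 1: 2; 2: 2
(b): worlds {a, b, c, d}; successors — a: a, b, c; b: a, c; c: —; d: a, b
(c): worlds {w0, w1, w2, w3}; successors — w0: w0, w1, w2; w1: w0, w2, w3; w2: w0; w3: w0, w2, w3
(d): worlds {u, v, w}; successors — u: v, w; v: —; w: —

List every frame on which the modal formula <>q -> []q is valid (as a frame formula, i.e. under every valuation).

This is the axiom for partial functionality; its first-order frame correspondent is forall x forall y forall z (Rxy & Rxz -> y = z).
(a): ✓.
(b): fails — a sees both a and b.
(c): fails — w0 sees both w0 and w1.
(d): fails — u sees both v and w.
Valid on: (a).

(a)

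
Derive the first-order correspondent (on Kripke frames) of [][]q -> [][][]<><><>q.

forall x forall z (x R^3 z -> exists w (x R^2 w & z R^3 w))

This is a Sahlqvist (Geach-type) schema ◇^0□^2q → □^3◇^3q.
Minimal-valuation argument: fix x; take any y with xR^0y and any z with xR^3z. Set V(q) to the set of worlds R-reachable from y in exactly 2 steps. Then □^2q holds at y, so the antecedent holds at x; validity forces ◇^3q at z, giving a w with zR^3w and yR^2w.
First-order correspondent: forall x forall z (x R^3 z -> exists w (x R^2 w & z R^3 w)).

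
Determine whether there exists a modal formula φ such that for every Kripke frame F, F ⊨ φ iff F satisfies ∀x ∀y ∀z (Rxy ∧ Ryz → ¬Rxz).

No

Any modally definable frame class is closed under surjective bounded morphisms.
The 7-cycle (worlds w0,w1,w2,w3,w4,w5,w6 with w0→w1→w2→w3→w4→w5→w6→w0) is intransitive. Mapping every world to a single reflexive point • is a surjective bounded morphism; the reflexive point is not intransitive (R••∧R•• but R••).
Hence intransitivity is not modally definable.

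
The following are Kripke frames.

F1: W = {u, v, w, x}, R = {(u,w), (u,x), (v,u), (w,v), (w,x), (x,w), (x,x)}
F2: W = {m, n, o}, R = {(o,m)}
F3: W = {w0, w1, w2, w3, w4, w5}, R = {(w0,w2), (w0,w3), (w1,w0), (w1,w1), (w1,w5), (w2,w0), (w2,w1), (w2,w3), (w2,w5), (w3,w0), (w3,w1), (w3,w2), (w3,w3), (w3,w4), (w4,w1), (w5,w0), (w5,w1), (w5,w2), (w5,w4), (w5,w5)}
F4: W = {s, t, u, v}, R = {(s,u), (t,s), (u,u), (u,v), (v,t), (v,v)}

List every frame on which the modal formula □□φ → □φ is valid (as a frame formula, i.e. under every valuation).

F3

This is the axiom for density; its first-order frame correspondent is ∀x ∀y (Rxy → ∃z (Rxz ∧ Rzy)).
F1: fails — Rvu but no z with Rvz and Rzu.
F2: fails — Rom but no z with Roz and Rzm.
F3: holds.
F4: fails — Rts but no z with Rtz and Rzs.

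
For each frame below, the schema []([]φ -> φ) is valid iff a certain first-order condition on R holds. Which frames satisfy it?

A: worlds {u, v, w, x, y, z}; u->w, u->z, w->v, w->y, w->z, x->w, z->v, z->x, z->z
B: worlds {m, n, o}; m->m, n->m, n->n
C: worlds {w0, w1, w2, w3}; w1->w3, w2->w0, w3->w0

Frame correspondent (Sahlqvist): forall x forall y (Rxy -> Ryy) — i.e. shift-reflexivity.
A: fails — Rxw but not Rww.
B: ✓.
C: fails — Rw2w0 but not Rw0w0.
Valid on: B.

B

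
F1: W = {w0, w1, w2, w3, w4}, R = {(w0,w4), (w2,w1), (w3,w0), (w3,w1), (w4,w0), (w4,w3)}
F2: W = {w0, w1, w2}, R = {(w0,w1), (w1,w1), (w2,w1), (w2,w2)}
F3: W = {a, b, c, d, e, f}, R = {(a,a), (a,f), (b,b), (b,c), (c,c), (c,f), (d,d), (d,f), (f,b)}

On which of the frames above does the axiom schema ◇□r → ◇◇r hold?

F2, F3

The schema corresponds to a generalized confluence (Geach) condition: ∀x ∀y (xRy → ∃w (yRw ∧ xR²w)).
F1: fails — w2Rw1 but no w with w1Rw and w2R²w.
F2: condition met.
F3: condition met.
Valid on: F2, F3.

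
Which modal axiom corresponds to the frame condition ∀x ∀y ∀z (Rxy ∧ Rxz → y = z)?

The condition is partial functionality. The CD schema ◇s → □s defines it.
Suppose ◇s→□s is valid. Take Rxy, Rxz and set V(s)={y}. Then ◇s at x, so □s at x, so s at z, i.e. z=y.

◇s → □s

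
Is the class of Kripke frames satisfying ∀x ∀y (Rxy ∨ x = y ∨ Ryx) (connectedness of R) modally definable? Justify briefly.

Not modally definable

If a class were modally definable it would be closed under disjoint unions (Goldblatt–Thomason).
Take 4 disjoint single-world reflexive frames: each is trivially connected, but their disjoint union has 4 worlds with no edge between distinct components, so it is not connected.
So no modal formula (or set of formulas) defines exactly the connected frames.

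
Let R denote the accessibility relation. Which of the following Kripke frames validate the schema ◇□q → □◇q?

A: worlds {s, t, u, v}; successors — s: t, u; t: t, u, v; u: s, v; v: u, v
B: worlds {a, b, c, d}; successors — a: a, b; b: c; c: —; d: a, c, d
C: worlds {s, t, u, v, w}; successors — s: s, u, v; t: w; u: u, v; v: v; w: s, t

The schema corresponds to convergence: ∀x ∀y ∀z (Rxy ∧ Rxz → ∃w (Ryw ∧ Rzw)).
A: condition met.
B: fails — Rab and Raa but b and a have no common successor.
C: fails — Rwt and Rws but t and s have no common successor.

A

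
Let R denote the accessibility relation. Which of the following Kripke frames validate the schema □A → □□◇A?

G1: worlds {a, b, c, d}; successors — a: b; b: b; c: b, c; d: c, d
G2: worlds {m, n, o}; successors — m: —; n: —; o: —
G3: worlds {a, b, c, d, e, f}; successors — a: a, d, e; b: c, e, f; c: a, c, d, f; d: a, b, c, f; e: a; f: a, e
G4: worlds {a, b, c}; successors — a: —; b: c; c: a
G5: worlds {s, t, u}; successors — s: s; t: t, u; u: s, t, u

G2

Frame correspondent (Sahlqvist): ∀x ∀z (xR²z → ∃w (xRw ∧ zRw)) — i.e. a generalized confluence (Geach) condition.
G1: fails — dR²b but no w with dRw and bRw.
G2: holds.
G3: fails — bR²e but no w with bRw and eRw.
G4: fails — bR²a but no w with bRw and aRw.
G5: fails — tR²s but no w with tRw and sRw.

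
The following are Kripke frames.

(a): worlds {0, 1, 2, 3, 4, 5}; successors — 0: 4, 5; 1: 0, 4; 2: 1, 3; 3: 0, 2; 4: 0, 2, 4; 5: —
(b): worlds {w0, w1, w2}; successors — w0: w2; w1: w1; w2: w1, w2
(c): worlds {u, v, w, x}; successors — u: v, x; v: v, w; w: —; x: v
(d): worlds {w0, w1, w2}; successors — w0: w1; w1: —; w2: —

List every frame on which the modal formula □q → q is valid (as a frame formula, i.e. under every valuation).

none

This is the axiom for reflexivity; its first-order frame correspondent is ∀x Rxx.
(a): fails — world 0 does not see itself.
(b): fails — world w0 does not see itself.
(c): fails — world u does not see itself.
(d): fails — world w0 does not see itself.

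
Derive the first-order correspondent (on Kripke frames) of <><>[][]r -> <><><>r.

This is a Sahlqvist (Geach-type) schema ◇^2□^2r → □^0◇^3r.
Minimal-valuation argument: fix x; take any y with xR^2y and any z with xR^0z. Set V(r) to the set of worlds R-reachable from y in exactly 2 steps. Then □^2r holds at y, so the antecedent holds at x; validity forces ◇^3r at z, giving a w with zR^3w and yR^2w.
First-order correspondent: forall x forall y (x R^2 y -> exists w (y R^2 w & x R^3 w)).

forall x forall y (x R^2 y -> exists w (y R^2 w & x R^3 w))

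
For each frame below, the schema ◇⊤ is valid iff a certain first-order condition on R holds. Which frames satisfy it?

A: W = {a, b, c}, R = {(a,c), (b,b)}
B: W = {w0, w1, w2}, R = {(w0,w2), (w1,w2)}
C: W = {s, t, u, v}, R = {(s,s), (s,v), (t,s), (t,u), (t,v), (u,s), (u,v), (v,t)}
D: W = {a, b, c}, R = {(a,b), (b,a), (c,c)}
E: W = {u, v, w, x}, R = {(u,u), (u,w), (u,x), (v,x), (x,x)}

C, D

This is the axiom for seriality; its first-order frame correspondent is ∀x ∃y Rxy.
A: fails — world c has no successor.
B: fails — world w2 has no successor.
C: satisfies the condition.
D: satisfies the condition.
E: fails — world w has no successor.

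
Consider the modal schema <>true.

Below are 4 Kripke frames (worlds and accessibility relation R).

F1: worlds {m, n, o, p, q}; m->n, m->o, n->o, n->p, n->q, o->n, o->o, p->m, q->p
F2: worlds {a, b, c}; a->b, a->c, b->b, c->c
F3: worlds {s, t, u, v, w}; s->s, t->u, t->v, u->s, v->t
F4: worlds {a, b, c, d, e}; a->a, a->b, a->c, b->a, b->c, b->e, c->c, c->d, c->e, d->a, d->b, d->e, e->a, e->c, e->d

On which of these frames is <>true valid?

Frame correspondent (Sahlqvist): forall x exists y Rxy — i.e. seriality.
F1: holds.
F2: holds.
F3: fails — world w has no successor.
F4: holds.
Valid on: F1, F2, F4.

F1, F2, F4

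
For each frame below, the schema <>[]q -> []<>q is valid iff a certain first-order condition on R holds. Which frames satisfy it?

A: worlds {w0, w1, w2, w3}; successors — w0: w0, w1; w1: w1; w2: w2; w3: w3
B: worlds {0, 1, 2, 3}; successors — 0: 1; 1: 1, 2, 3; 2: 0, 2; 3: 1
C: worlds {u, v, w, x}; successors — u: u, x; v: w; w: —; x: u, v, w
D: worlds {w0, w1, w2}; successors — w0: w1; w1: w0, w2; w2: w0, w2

Frame correspondent (Sahlqvist): forall x forall y forall z (Rxy & Rxz -> exists w (Ryw & Rzw)) — i.e. convergence.
A: satisfies the condition.
B: fails — R12 and R13 but 2 and 3 have no common successor.
C: fails — Rvw and Rvw but w and w have no common successor.
D: fails — Rw1w2 and Rw1w0 but w2 and w0 have no common successor.
Valid on: A.

A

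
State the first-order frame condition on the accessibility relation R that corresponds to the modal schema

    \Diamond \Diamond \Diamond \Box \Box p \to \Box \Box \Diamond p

\forall x \forall y \forall z ((x R^3 y \wedge x R^2 z) \to \exists w (y R^2 w \wedge zRw))

This is a Sahlqvist (Geach-type) schema ◇^3□^2p → □^2◇^1p.
First-order correspondent: \forall x \forall y \forall z ((x R^3 y \wedge x R^2 z) \to \exists w (y R^2 w \wedge zRw)).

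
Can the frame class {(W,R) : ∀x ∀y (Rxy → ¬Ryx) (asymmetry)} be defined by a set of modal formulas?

Modal frame validity is preserved under surjective bounded morphisms.
The 3-cycle (worlds s,t,u with s→t→u→s) is asymmetric. Mapping every world to a single reflexive point • is a surjective bounded morphism, and the reflexive point is not asymmetric (R•• but asymmetry requires ¬R••).
So no modal formula (or set of formulas) defines exactly the asymmetric frames.

No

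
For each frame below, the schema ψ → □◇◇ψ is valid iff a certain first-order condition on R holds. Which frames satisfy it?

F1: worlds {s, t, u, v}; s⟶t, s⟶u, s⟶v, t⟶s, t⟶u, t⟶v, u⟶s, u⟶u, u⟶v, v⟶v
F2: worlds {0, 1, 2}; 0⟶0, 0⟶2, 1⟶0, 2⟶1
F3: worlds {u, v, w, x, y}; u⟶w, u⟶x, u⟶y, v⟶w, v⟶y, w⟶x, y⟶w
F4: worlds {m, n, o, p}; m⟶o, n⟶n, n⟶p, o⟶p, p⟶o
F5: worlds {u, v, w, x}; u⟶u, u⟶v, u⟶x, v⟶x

F2

This is the axiom for a generalized confluence (Geach) condition; its first-order frame correspondent is ∀x ∀z (xRz → ∃w (x = w ∧ zR²w)).
F1: fails — sRv but no w with s=w and vR²w.
F2: ✓.
F3: fails — uRw but no t with u=t and wR²t.
F4: fails — mRo but no w with m=w and oR²w.
F5: fails — uRv but no t with u=t and vR²t.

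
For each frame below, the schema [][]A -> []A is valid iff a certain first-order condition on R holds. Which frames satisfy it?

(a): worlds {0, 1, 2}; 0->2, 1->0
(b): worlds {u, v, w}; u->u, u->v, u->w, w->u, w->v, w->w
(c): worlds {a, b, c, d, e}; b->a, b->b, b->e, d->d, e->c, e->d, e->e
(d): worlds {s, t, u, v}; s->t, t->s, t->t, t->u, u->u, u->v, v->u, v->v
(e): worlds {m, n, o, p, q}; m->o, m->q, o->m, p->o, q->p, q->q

(b), (c), (d)

Frame correspondent (Sahlqvist): forall x forall y (Rxy -> exists z (Rxz & Rzy)) — i.e. density.
(a): fails — R10 but no z with R1z and Rz0.
(b): satisfies the condition.
(c): satisfies the condition.
(d): satisfies the condition.
(e): fails — Rom but no z with Roz and Rzm.
Valid on: (b), (c), (d).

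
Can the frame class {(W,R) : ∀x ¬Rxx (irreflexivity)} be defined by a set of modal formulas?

Modal frame validity is preserved under surjective bounded morphisms.
The 4-cycle (worlds s,t,u,v with s→t→u→v→s) is irreflexive, and the map sending every world to a single reflexive point • is a surjective bounded morphism (forth: every edge maps to (•,•); back: every world has a successor). So any modal formula valid on the 4-cycle is also valid on the reflexive point, which is not irreflexive.
So no modal formula (or set of formulas) defines exactly the irreflexive frames.

No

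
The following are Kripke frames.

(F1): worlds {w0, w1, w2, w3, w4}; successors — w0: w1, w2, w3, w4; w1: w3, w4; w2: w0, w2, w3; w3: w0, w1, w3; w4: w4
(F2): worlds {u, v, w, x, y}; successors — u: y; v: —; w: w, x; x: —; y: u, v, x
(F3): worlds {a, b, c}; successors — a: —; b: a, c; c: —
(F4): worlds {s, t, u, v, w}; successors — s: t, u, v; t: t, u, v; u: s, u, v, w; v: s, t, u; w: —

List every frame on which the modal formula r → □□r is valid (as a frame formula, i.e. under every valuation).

Frame correspondent (Sahlqvist): ∀x ∀z (xR²z → ∃w (x = w ∧ z = w)) — i.e. a generalized confluence (Geach) condition.
(F1): fails — w0R²w1 but w0 ≠ w1.
(F2): fails — uR²v but u ≠ v.
(F3): ✓.
(F4): fails — sR²t but s ≠ t.

(F3)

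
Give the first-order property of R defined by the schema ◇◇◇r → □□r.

This is a Sahlqvist (Geach-type) schema ◇^3□^0r → □^2◇^0r.
Minimal-valuation argument: fix x; take any y with xR^3y and any z with xR^2z. Set V(r) to the set of worlds R-reachable from y in exactly 0 steps. Then □^0r holds at y, so the antecedent holds at x; validity forces ◇^0r at z, giving a w with zR^0w and yR^0w.
First-order correspondent: ∀x ∀y ∀z ((xR³y ∧ xR²z) → ∃w (y = w ∧ z = w)).

∀x ∀y ∀z ((xR³y ∧ xR²z) → ∃w (y = w ∧ z = w))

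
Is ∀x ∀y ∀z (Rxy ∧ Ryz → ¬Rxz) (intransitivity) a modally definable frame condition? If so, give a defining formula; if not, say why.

Modal frame validity is preserved under surjective bounded morphisms.
The 3-cycle (worlds w0,w1,w2 with w0→w1→w2→w0) is intransitive. Mapping every world to a single reflexive point • is a surjective bounded morphism; the reflexive point is not intransitive (R••∧R•• but R••).
So the class is not modally definable.

Not definable by any modal formula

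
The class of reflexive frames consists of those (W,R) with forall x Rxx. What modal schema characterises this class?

A defining formula is □ψ → ψ (the T axiom).
Suppose □ψ→ψ is valid. At any x set V(ψ)={w : Rxw}. Then □ψ holds at x, so ψ holds at x, i.e. Rxx.

□ψ → ψ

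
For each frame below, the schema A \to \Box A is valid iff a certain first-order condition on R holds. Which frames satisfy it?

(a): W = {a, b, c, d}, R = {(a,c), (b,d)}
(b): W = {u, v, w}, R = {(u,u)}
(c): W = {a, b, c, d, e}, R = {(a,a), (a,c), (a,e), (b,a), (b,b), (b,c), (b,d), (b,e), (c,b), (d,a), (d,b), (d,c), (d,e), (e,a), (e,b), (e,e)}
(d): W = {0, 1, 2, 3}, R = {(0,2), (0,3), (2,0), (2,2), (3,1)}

This is the axiom for a generalized confluence (Geach) condition; its first-order frame correspondent is \forall x \forall z (xRz \to \exists w (x = w \wedge z = w)).
(a): fails — aRc but a ≠ c.
(b): ✓.
(c): fails — aRc but a ≠ c.
(d): fails — 0R2 but 0 ≠ 2.

(b)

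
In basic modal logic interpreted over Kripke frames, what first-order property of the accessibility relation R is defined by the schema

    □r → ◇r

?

Seriality

Suppose □r→◇r is valid. At any x set V(r)=W. Then □r at x, so ◇r at x, so x has a successor.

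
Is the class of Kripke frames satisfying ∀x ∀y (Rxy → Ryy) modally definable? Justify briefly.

The condition is shift-reflexivity. A defining modal formula is □(□p → p).
Suppose □(□p→p) is valid. Take Rxy and set V(p)={w : Ryw}. Then at y, □p holds; since □(□p→p) at x, □p→p at y, so p at y, i.e. Ryy.

Yes — defined by □(□p → p)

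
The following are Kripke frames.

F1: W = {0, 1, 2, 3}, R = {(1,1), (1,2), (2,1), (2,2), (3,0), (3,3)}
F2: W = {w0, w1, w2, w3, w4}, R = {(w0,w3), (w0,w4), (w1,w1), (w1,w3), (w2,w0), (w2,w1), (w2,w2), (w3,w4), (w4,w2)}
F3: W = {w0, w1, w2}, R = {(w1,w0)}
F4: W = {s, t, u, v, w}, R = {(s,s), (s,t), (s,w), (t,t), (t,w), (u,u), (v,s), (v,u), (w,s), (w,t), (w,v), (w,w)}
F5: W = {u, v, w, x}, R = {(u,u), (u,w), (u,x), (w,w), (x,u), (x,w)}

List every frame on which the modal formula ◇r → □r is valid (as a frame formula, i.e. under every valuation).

The schema corresponds to partial functionality: ∀x ∀y ∀z (Rxy ∧ Rxz → y = z).
F1: fails — 1 sees both 1 and 2.
F2: fails — w0 sees both w3 and w4.
F3: holds.
F4: fails — s sees both s and t.
F5: fails — u sees both u and w.

F3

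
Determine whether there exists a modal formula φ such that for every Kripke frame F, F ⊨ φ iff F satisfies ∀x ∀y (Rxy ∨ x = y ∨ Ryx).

Any modally definable frame class is closed under disjoint unions.
Take 4 disjoint single-world reflexive frames: each is trivially connected, but their disjoint union has 4 worlds with no edge between distinct components, so it is not connected.
Hence connectedness of R is not modally definable.

No — not modally definable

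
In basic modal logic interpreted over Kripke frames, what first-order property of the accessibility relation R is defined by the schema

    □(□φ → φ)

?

This schema is the T□ axiom.
It corresponds to shift-reflexivity: ∀x ∀y (Rxy → Ryy).

Shift-reflexivity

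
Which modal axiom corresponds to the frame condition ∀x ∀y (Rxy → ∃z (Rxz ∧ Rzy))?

The condition is density. The C4 schema □□ψ → □ψ defines it.
Suppose □□ψ→□ψ is valid. Take Rxy and set V(ψ)={w : xR²w}. Then □□ψ at x, so □ψ at x, so ψ at y, i.e. ∃z(Rxz∧Rzy).

□□ψ → □ψ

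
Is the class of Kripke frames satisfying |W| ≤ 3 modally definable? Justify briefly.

Not definable by any modal formula

Modal frame validity is preserved under disjoint unions.
Any modal formula valid on each of 4 disjoint one-world frames is valid on their disjoint union (validity is preserved under disjoint unions). Each one-world frame has |W|=1≤3, but the union has |W|=4.
So no modal formula (or set of formulas) defines exactly the |W|≤3 frames.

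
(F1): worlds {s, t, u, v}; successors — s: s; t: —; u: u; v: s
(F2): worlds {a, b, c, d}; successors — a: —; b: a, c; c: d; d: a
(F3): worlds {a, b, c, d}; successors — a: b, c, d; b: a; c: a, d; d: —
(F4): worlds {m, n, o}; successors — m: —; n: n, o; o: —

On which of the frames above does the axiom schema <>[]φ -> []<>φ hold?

(F1)

Frame correspondent (Sahlqvist): forall x forall y forall z (Rxy & Rxz -> exists w (Ryw & Rzw)) — i.e. convergence.
(F1): holds.
(F2): fails — Rba and Rba but a and a have no common successor.
(F3): fails — Rab and Rad but b and d have no common successor.
(F4): fails — Rnn and Rno but n and o have no common successor.
Valid on: (F1).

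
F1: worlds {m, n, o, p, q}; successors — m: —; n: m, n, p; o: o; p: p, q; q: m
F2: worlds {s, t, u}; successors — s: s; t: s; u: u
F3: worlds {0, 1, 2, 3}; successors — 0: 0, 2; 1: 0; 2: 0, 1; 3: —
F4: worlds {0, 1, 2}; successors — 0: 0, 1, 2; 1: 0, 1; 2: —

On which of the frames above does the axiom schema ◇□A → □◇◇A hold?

F2, F3

The schema corresponds to a generalized confluence (Geach) condition: ∀x ∀y ∀z ((xRy ∧ xRz) → ∃w (yRw ∧ zR²w)).
F1: fails — nRm, nRm but no w with mRw and mR²w.
F2: satisfies the condition.
F3: satisfies the condition.
F4: fails — 0R0, 0R2 but no w with 0Rw and 2R²w.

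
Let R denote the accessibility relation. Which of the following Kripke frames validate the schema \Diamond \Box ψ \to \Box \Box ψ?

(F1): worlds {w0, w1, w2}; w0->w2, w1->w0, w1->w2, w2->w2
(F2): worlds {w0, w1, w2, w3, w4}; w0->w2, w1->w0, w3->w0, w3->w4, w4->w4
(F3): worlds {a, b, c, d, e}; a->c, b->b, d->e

(F1), (F3)

The schema corresponds to a generalized confluence (Geach) condition: \forall x \forall y \forall z ((xRy \wedge x R^2 z) \to \exists w (yRw \wedge z = w)).
(F1): condition met.
(F2): fails — w3Rw0, w3R²w4 but no w with w0Rw and w4=w.
(F3): condition met.
Valid on: (F1), (F3).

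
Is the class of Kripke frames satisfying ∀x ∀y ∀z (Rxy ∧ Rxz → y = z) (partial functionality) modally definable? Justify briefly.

Definable; ◇q → □q defines it

This is a Sahlqvist condition; the CD axiom ◇q → □q defines it.
Suppose ◇q→□q is valid. Take Rxy, Rxz and set V(q)={y}. Then ◇q at x, so □q at x, so q at z, i.e. z=y.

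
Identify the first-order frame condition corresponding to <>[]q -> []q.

This is a form of the 5 axiom.
Its frame correspondent is the Euclidean property — forall x forall y forall z (Rxy & Rxz -> Ryz).

the Euclidean property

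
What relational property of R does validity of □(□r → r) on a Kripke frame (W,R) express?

Suppose □(□r→r) is valid. Take Rxy and set V(r)={w : Ryw}. Then at y, □r holds; since □(□r→r) at x, □r→r at y, so r at y, i.e. Ryy.
The converse is a direct semantic check.
Frame condition: ∀x ∀y (Rxy → Ryy).

shift-reflexivity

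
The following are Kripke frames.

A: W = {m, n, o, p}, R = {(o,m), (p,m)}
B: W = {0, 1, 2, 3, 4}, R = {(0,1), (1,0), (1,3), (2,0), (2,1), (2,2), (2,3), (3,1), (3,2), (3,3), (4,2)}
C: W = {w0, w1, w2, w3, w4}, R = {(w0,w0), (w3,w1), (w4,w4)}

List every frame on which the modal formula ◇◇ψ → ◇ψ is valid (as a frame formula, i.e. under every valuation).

This is the axiom for transitivity; its first-order frame correspondent is ∀x ∀y ∀z (Rxy ∧ Ryz → Rxz).
A: holds.
B: fails — R10 and R01 but not R11.
C: holds.

A, C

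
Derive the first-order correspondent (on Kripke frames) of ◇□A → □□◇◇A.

∀x ∀y ∀z ((xRy ∧ xR²z) → ∃w (yRw ∧ zR²w))

This is a Sahlqvist (Geach-type) schema ◇^1□^1A → □^2◇^2A.
First-order correspondent: ∀x ∀y ∀z ((xRy ∧ xR²z) → ∃w (yRw ∧ zR²w)).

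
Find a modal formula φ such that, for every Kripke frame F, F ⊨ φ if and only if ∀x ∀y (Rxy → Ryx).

A defining formula is p → □◇p (the B axiom).
Suppose p→□◇p is valid. Take Rxy and set V(p)={x}. Then p at x, so □◇p at x, so ◇p at y, so some z with Ryz has p; z=x, i.e. Ryx.

p → □◇p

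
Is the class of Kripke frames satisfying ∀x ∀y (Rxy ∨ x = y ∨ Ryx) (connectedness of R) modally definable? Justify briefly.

Not modally definable

If a class were modally definable it would be closed under disjoint unions (Goldblatt–Thomason).
Take 3 disjoint single-world reflexive frames: each is trivially connected, but their disjoint union has 3 worlds with no edge between distinct components, so it is not connected.
Hence connectedness of R is not modally definable.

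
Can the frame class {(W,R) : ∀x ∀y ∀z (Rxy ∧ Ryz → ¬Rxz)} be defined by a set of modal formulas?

No — not modally definable

Any modally definable frame class is closed under surjective bounded morphisms.
The 7-cycle (worlds s,t,u,v,w,x,y with s→t→u→v→w→x→y→s) is intransitive. Mapping every world to a single reflexive point • is a surjective bounded morphism; the reflexive point is not intransitive (R••∧R•• but R••).
So the class is not modally definable.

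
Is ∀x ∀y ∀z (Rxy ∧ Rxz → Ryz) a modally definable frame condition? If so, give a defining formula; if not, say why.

Yes — defined by ◇q → □◇q

Yes: it is the Euclidean property, defined by the 5 schema ◇q → □◇q.
Suppose ◇q→□◇q is valid. Take Rxy, Rxz and set V(q)={y}. Then ◇q at x, so □◇q at x, so ◇q at z, so some w with Rzw has q; w=y, i.e. Rzy. By symmetry of the argument, Ryz.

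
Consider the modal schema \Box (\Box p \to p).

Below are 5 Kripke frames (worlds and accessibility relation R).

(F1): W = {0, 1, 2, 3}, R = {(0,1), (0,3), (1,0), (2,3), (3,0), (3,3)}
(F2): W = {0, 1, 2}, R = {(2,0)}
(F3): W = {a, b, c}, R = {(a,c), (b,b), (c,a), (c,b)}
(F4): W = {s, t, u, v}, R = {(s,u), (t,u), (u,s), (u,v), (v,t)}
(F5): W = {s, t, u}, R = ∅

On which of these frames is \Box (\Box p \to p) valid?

(F5)

Frame correspondent (Sahlqvist): \forall x \forall y (Rxy \to Ryy) — i.e. shift-reflexivity.
(F1): fails — R10 but not R00.
(F2): fails — R20 but not R00.
(F3): fails — Rac but not Rcc.
(F4): fails — Ruv but not Rvv.
(F5): ✓.
Valid on: (F5).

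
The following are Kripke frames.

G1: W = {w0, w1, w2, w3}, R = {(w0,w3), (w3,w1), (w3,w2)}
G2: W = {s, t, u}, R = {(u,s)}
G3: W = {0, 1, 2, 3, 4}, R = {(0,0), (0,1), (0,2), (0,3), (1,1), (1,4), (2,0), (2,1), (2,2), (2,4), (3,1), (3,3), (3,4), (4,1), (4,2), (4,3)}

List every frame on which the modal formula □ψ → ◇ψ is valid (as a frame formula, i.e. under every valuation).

The schema corresponds to seriality: ∀x ∃y Rxy.
G1: fails — world w1 has no successor.
G2: fails — world s has no successor.
G3: ✓.

G3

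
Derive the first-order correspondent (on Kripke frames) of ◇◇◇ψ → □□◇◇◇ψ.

∀x ∀y ∀z ((xR³y ∧ xR²z) → ∃w (y = w ∧ zR³w))

This is a Sahlqvist (Geach-type) schema ◇^3□^0ψ → □^2◇^3ψ.
Minimal-valuation argument: fix x; take any y with xR^3y and any z with xR^2z. Set V(ψ) to the set of worlds R-reachable from y in exactly 0 steps. Then □^0ψ holds at y, so the antecedent holds at x; validity forces ◇^3ψ at z, giving a w with zR^3w and yR^0w.
First-order correspondent: ∀x ∀y ∀z ((xR³y ∧ xR²z) → ∃w (y = w ∧ zR³w)).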